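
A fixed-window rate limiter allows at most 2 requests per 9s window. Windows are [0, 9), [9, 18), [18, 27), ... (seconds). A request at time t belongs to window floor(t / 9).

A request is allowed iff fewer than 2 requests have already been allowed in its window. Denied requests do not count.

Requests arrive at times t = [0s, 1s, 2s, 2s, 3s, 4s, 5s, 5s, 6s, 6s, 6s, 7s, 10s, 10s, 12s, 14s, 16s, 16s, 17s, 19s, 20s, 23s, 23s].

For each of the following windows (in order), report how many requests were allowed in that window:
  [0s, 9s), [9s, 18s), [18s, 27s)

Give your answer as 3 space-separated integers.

Processing requests:
  req#1 t=0s (window 0): ALLOW
  req#2 t=1s (window 0): ALLOW
  req#3 t=2s (window 0): DENY
  req#4 t=2s (window 0): DENY
  req#5 t=3s (window 0): DENY
  req#6 t=4s (window 0): DENY
  req#7 t=5s (window 0): DENY
  req#8 t=5s (window 0): DENY
  req#9 t=6s (window 0): DENY
  req#10 t=6s (window 0): DENY
  req#11 t=6s (window 0): DENY
  req#12 t=7s (window 0): DENY
  req#13 t=10s (window 1): ALLOW
  req#14 t=10s (window 1): ALLOW
  req#15 t=12s (window 1): DENY
  req#16 t=14s (window 1): DENY
  req#17 t=16s (window 1): DENY
  req#18 t=16s (window 1): DENY
  req#19 t=17s (window 1): DENY
  req#20 t=19s (window 2): ALLOW
  req#21 t=20s (window 2): ALLOW
  req#22 t=23s (window 2): DENY
  req#23 t=23s (window 2): DENY

Allowed counts by window: 2 2 2

Answer: 2 2 2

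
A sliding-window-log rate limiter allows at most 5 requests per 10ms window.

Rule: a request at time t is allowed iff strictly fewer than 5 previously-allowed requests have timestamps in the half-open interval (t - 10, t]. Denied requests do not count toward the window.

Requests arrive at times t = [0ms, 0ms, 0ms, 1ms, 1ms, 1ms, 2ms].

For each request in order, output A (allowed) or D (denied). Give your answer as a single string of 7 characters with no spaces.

Answer: AAAAADD

Derivation:
Tracking allowed requests in the window:
  req#1 t=0ms: ALLOW
  req#2 t=0ms: ALLOW
  req#3 t=0ms: ALLOW
  req#4 t=1ms: ALLOW
  req#5 t=1ms: ALLOW
  req#6 t=1ms: DENY
  req#7 t=2ms: DENY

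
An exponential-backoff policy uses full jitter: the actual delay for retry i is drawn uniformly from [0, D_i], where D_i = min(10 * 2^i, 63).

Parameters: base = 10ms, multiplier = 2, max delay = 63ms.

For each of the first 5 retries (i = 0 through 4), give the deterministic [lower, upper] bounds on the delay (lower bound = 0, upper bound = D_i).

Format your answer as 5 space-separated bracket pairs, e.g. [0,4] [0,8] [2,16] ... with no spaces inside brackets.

Computing bounds per retry:
  i=0: D_i=min(10*2^0,63)=10, bounds=[0,10]
  i=1: D_i=min(10*2^1,63)=20, bounds=[0,20]
  i=2: D_i=min(10*2^2,63)=40, bounds=[0,40]
  i=3: D_i=min(10*2^3,63)=63, bounds=[0,63]
  i=4: D_i=min(10*2^4,63)=63, bounds=[0,63]

Answer: [0,10] [0,20] [0,40] [0,63] [0,63]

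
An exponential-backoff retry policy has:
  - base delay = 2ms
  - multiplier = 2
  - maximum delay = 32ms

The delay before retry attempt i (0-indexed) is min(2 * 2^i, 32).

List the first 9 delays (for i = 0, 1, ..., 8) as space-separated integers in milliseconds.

Computing each delay:
  i=0: min(2*2^0, 32) = 2
  i=1: min(2*2^1, 32) = 4
  i=2: min(2*2^2, 32) = 8
  i=3: min(2*2^3, 32) = 16
  i=4: min(2*2^4, 32) = 32
  i=5: min(2*2^5, 32) = 32
  i=6: min(2*2^6, 32) = 32
  i=7: min(2*2^7, 32) = 32
  i=8: min(2*2^8, 32) = 32

Answer: 2 4 8 16 32 32 32 32 32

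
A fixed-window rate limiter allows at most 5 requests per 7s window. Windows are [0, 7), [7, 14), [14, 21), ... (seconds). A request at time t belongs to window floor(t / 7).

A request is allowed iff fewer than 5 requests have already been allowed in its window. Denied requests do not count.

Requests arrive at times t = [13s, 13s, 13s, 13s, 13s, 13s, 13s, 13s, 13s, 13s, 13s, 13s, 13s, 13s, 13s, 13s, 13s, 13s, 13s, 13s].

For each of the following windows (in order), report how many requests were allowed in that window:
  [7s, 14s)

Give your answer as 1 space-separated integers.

Processing requests:
  req#1 t=13s (window 1): ALLOW
  req#2 t=13s (window 1): ALLOW
  req#3 t=13s (window 1): ALLOW
  req#4 t=13s (window 1): ALLOW
  req#5 t=13s (window 1): ALLOW
  req#6 t=13s (window 1): DENY
  req#7 t=13s (window 1): DENY
  req#8 t=13s (window 1): DENY
  req#9 t=13s (window 1): DENY
  req#10 t=13s (window 1): DENY
  req#11 t=13s (window 1): DENY
  req#12 t=13s (window 1): DENY
  req#13 t=13s (window 1): DENY
  req#14 t=13s (window 1): DENY
  req#15 t=13s (window 1): DENY
  req#16 t=13s (window 1): DENY
  req#17 t=13s (window 1): DENY
  req#18 t=13s (window 1): DENY
  req#19 t=13s (window 1): DENY
  req#20 t=13s (window 1): DENY

Allowed counts by window: 5

Answer: 5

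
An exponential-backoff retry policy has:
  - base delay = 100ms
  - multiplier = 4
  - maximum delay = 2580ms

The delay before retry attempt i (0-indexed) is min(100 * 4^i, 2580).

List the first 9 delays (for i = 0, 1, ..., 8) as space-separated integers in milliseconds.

Answer: 100 400 1600 2580 2580 2580 2580 2580 2580

Derivation:
Computing each delay:
  i=0: min(100*4^0, 2580) = 100
  i=1: min(100*4^1, 2580) = 400
  i=2: min(100*4^2, 2580) = 1600
  i=3: min(100*4^3, 2580) = 2580
  i=4: min(100*4^4, 2580) = 2580
  i=5: min(100*4^5, 2580) = 2580
  i=6: min(100*4^6, 2580) = 2580
  i=7: min(100*4^7, 2580) = 2580
  i=8: min(100*4^8, 2580) = 2580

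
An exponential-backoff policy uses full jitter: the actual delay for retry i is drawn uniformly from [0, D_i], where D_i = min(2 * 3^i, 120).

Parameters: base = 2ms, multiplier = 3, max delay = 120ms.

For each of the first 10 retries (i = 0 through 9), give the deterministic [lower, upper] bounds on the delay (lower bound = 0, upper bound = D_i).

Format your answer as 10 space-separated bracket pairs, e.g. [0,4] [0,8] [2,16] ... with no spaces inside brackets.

Answer: [0,2] [0,6] [0,18] [0,54] [0,120] [0,120] [0,120] [0,120] [0,120] [0,120]

Derivation:
Computing bounds per retry:
  i=0: D_i=min(2*3^0,120)=2, bounds=[0,2]
  i=1: D_i=min(2*3^1,120)=6, bounds=[0,6]
  i=2: D_i=min(2*3^2,120)=18, bounds=[0,18]
  i=3: D_i=min(2*3^3,120)=54, bounds=[0,54]
  i=4: D_i=min(2*3^4,120)=120, bounds=[0,120]
  i=5: D_i=min(2*3^5,120)=120, bounds=[0,120]
  i=6: D_i=min(2*3^6,120)=120, bounds=[0,120]
  i=7: D_i=min(2*3^7,120)=120, bounds=[0,120]
  i=8: D_i=min(2*3^8,120)=120, bounds=[0,120]
  i=9: D_i=min(2*3^9,120)=120, bounds=[0,120]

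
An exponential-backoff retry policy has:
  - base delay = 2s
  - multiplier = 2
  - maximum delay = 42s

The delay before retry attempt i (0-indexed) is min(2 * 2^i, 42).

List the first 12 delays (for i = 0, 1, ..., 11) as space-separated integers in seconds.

Answer: 2 4 8 16 32 42 42 42 42 42 42 42

Derivation:
Computing each delay:
  i=0: min(2*2^0, 42) = 2
  i=1: min(2*2^1, 42) = 4
  i=2: min(2*2^2, 42) = 8
  i=3: min(2*2^3, 42) = 16
  i=4: min(2*2^4, 42) = 32
  i=5: min(2*2^5, 42) = 42
  i=6: min(2*2^6, 42) = 42
  i=7: min(2*2^7, 42) = 42
  i=8: min(2*2^8, 42) = 42
  i=9: min(2*2^9, 42) = 42
  i=10: min(2*2^10, 42) = 42
  i=11: min(2*2^11, 42) = 42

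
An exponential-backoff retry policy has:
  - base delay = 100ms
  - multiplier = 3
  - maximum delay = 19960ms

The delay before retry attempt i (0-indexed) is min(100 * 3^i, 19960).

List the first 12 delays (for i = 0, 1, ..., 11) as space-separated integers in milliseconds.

Answer: 100 300 900 2700 8100 19960 19960 19960 19960 19960 19960 19960

Derivation:
Computing each delay:
  i=0: min(100*3^0, 19960) = 100
  i=1: min(100*3^1, 19960) = 300
  i=2: min(100*3^2, 19960) = 900
  i=3: min(100*3^3, 19960) = 2700
  i=4: min(100*3^4, 19960) = 8100
  i=5: min(100*3^5, 19960) = 19960
  i=6: min(100*3^6, 19960) = 19960
  i=7: min(100*3^7, 19960) = 19960
  i=8: min(100*3^8, 19960) = 19960
  i=9: min(100*3^9, 19960) = 19960
  i=10: min(100*3^10, 19960) = 19960
  i=11: min(100*3^11, 19960) = 19960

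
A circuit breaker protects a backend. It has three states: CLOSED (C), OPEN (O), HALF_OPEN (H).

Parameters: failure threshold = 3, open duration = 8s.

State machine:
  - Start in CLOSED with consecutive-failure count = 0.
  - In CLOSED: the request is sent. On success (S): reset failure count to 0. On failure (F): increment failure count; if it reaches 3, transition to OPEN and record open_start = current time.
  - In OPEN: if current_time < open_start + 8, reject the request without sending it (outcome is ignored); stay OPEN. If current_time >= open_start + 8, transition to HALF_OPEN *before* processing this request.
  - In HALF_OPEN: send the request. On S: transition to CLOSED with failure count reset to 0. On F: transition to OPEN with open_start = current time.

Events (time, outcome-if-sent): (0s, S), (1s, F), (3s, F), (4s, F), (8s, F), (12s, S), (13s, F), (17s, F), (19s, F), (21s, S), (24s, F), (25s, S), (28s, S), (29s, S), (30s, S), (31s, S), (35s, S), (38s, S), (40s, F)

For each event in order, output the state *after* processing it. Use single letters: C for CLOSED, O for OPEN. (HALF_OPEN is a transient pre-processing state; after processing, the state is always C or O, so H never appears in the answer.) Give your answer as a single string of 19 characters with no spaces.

Answer: CCCOOCCCOOOOCCCCCCC

Derivation:
State after each event:
  event#1 t=0s outcome=S: state=CLOSED
  event#2 t=1s outcome=F: state=CLOSED
  event#3 t=3s outcome=F: state=CLOSED
  event#4 t=4s outcome=F: state=OPEN
  event#5 t=8s outcome=F: state=OPEN
  event#6 t=12s outcome=S: state=CLOSED
  event#7 t=13s outcome=F: state=CLOSED
  event#8 t=17s outcome=F: state=CLOSED
  event#9 t=19s outcome=F: state=OPEN
  event#10 t=21s outcome=S: state=OPEN
  event#11 t=24s outcome=F: state=OPEN
  event#12 t=25s outcome=S: state=OPEN
  event#13 t=28s outcome=S: state=CLOSED
  event#14 t=29s outcome=S: state=CLOSED
  event#15 t=30s outcome=S: state=CLOSED
  event#16 t=31s outcome=S: state=CLOSED
  event#17 t=35s outcome=S: state=CLOSED
  event#18 t=38s outcome=S: state=CLOSED
  event#19 t=40s outcome=F: state=CLOSED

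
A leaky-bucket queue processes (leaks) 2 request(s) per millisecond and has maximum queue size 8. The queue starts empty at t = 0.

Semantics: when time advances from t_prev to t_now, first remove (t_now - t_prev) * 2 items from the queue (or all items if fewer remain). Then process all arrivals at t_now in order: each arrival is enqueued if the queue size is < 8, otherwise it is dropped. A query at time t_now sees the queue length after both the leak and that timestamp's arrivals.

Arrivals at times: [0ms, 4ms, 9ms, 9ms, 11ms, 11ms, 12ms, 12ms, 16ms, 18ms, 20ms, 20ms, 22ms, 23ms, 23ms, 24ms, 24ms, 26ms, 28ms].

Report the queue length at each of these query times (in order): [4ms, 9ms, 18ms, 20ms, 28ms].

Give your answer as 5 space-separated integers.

Queue lengths at query times:
  query t=4ms: backlog = 1
  query t=9ms: backlog = 2
  query t=18ms: backlog = 1
  query t=20ms: backlog = 2
  query t=28ms: backlog = 1

Answer: 1 2 1 2 1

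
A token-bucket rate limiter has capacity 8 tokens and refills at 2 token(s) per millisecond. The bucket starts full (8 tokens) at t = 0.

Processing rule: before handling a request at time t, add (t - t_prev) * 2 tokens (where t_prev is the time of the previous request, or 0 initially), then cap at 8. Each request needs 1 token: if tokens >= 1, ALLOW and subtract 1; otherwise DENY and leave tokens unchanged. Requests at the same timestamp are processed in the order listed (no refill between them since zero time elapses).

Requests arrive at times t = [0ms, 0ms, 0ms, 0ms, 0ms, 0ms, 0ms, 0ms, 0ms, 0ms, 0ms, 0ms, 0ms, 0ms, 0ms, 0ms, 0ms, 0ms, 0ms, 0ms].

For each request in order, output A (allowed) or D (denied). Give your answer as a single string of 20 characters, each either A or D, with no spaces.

Simulating step by step:
  req#1 t=0ms: ALLOW
  req#2 t=0ms: ALLOW
  req#3 t=0ms: ALLOW
  req#4 t=0ms: ALLOW
  req#5 t=0ms: ALLOW
  req#6 t=0ms: ALLOW
  req#7 t=0ms: ALLOW
  req#8 t=0ms: ALLOW
  req#9 t=0ms: DENY
  req#10 t=0ms: DENY
  req#11 t=0ms: DENY
  req#12 t=0ms: DENY
  req#13 t=0ms: DENY
  req#14 t=0ms: DENY
  req#15 t=0ms: DENY
  req#16 t=0ms: DENY
  req#17 t=0ms: DENY
  req#18 t=0ms: DENY
  req#19 t=0ms: DENY
  req#20 t=0ms: DENY

Answer: AAAAAAAADDDDDDDDDDDD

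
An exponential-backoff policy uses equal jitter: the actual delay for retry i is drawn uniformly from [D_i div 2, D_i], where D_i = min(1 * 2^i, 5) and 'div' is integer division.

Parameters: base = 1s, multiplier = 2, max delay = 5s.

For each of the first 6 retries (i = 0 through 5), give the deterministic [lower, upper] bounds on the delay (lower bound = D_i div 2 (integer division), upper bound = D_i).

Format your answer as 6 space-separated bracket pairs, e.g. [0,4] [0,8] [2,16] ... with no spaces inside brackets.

Computing bounds per retry:
  i=0: D_i=min(1*2^0,5)=1, bounds=[0,1]
  i=1: D_i=min(1*2^1,5)=2, bounds=[1,2]
  i=2: D_i=min(1*2^2,5)=4, bounds=[2,4]
  i=3: D_i=min(1*2^3,5)=5, bounds=[2,5]
  i=4: D_i=min(1*2^4,5)=5, bounds=[2,5]
  i=5: D_i=min(1*2^5,5)=5, bounds=[2,5]

Answer: [0,1] [1,2] [2,4] [2,5] [2,5] [2,5]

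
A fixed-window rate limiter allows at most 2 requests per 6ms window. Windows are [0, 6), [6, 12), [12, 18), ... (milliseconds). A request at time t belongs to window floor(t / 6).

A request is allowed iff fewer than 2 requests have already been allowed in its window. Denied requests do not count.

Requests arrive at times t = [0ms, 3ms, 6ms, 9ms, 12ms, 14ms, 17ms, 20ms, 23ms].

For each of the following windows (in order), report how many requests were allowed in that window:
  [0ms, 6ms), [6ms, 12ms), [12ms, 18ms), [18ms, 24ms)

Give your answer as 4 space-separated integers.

Processing requests:
  req#1 t=0ms (window 0): ALLOW
  req#2 t=3ms (window 0): ALLOW
  req#3 t=6ms (window 1): ALLOW
  req#4 t=9ms (window 1): ALLOW
  req#5 t=12ms (window 2): ALLOW
  req#6 t=14ms (window 2): ALLOW
  req#7 t=17ms (window 2): DENY
  req#8 t=20ms (window 3): ALLOW
  req#9 t=23ms (window 3): ALLOW

Allowed counts by window: 2 2 2 2

Answer: 2 2 2 2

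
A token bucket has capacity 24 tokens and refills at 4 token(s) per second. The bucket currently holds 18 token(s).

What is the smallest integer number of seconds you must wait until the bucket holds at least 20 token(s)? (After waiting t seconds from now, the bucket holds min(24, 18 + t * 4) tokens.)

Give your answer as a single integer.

Answer: 1

Derivation:
Need 18 + t * 4 >= 20, so t >= 2/4.
Smallest integer t = ceil(2/4) = 1.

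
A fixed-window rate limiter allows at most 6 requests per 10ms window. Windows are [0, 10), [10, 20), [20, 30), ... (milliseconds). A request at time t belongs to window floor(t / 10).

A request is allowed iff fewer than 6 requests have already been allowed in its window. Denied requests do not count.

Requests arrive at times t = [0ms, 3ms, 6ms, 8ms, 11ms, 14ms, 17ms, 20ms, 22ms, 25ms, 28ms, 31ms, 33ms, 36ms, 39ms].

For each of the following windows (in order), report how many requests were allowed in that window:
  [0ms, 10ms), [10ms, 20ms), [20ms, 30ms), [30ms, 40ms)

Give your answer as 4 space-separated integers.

Answer: 4 3 4 4

Derivation:
Processing requests:
  req#1 t=0ms (window 0): ALLOW
  req#2 t=3ms (window 0): ALLOW
  req#3 t=6ms (window 0): ALLOW
  req#4 t=8ms (window 0): ALLOW
  req#5 t=11ms (window 1): ALLOW
  req#6 t=14ms (window 1): ALLOW
  req#7 t=17ms (window 1): ALLOW
  req#8 t=20ms (window 2): ALLOW
  req#9 t=22ms (window 2): ALLOW
  req#10 t=25ms (window 2): ALLOW
  req#11 t=28ms (window 2): ALLOW
  req#12 t=31ms (window 3): ALLOW
  req#13 t=33ms (window 3): ALLOW
  req#14 t=36ms (window 3): ALLOW
  req#15 t=39ms (window 3): ALLOW

Allowed counts by window: 4 3 4 4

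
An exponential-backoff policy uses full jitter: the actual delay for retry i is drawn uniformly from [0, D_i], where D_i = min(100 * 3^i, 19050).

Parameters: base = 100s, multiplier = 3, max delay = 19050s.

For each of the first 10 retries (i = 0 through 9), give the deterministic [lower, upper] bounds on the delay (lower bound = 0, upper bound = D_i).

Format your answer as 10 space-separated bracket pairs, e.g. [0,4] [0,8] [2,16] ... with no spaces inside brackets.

Computing bounds per retry:
  i=0: D_i=min(100*3^0,19050)=100, bounds=[0,100]
  i=1: D_i=min(100*3^1,19050)=300, bounds=[0,300]
  i=2: D_i=min(100*3^2,19050)=900, bounds=[0,900]
  i=3: D_i=min(100*3^3,19050)=2700, bounds=[0,2700]
  i=4: D_i=min(100*3^4,19050)=8100, bounds=[0,8100]
  i=5: D_i=min(100*3^5,19050)=19050, bounds=[0,19050]
  i=6: D_i=min(100*3^6,19050)=19050, bounds=[0,19050]
  i=7: D_i=min(100*3^7,19050)=19050, bounds=[0,19050]
  i=8: D_i=min(100*3^8,19050)=19050, bounds=[0,19050]
  i=9: D_i=min(100*3^9,19050)=19050, bounds=[0,19050]

Answer: [0,100] [0,300] [0,900] [0,2700] [0,8100] [0,19050] [0,19050] [0,19050] [0,19050] [0,19050]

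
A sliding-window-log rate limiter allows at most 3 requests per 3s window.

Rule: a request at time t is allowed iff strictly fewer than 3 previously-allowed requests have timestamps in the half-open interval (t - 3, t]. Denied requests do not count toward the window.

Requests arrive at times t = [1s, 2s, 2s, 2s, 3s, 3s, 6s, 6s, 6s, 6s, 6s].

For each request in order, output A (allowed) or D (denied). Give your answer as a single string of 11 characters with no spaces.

Answer: AAADDDAAADD

Derivation:
Tracking allowed requests in the window:
  req#1 t=1s: ALLOW
  req#2 t=2s: ALLOW
  req#3 t=2s: ALLOW
  req#4 t=2s: DENY
  req#5 t=3s: DENY
  req#6 t=3s: DENY
  req#7 t=6s: ALLOW
  req#8 t=6s: ALLOW
  req#9 t=6s: ALLOW
  req#10 t=6s: DENY
  req#11 t=6s: DENY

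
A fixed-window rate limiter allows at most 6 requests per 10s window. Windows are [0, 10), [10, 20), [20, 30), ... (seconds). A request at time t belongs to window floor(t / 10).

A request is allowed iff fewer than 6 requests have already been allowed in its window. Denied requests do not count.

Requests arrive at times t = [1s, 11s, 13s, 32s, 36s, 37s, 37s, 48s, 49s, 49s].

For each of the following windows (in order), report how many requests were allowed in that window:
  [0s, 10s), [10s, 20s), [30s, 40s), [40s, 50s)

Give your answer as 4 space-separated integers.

Processing requests:
  req#1 t=1s (window 0): ALLOW
  req#2 t=11s (window 1): ALLOW
  req#3 t=13s (window 1): ALLOW
  req#4 t=32s (window 3): ALLOW
  req#5 t=36s (window 3): ALLOW
  req#6 t=37s (window 3): ALLOW
  req#7 t=37s (window 3): ALLOW
  req#8 t=48s (window 4): ALLOW
  req#9 t=49s (window 4): ALLOW
  req#10 t=49s (window 4): ALLOW

Allowed counts by window: 1 2 4 3

Answer: 1 2 4 3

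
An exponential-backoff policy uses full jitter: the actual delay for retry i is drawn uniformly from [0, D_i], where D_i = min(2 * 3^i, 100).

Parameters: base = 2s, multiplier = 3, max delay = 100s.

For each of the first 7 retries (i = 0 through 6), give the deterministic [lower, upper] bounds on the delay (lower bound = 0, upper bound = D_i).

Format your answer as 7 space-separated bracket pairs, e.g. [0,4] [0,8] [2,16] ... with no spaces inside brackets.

Answer: [0,2] [0,6] [0,18] [0,54] [0,100] [0,100] [0,100]

Derivation:
Computing bounds per retry:
  i=0: D_i=min(2*3^0,100)=2, bounds=[0,2]
  i=1: D_i=min(2*3^1,100)=6, bounds=[0,6]
  i=2: D_i=min(2*3^2,100)=18, bounds=[0,18]
  i=3: D_i=min(2*3^3,100)=54, bounds=[0,54]
  i=4: D_i=min(2*3^4,100)=100, bounds=[0,100]
  i=5: D_i=min(2*3^5,100)=100, bounds=[0,100]
  i=6: D_i=min(2*3^6,100)=100, bounds=[0,100]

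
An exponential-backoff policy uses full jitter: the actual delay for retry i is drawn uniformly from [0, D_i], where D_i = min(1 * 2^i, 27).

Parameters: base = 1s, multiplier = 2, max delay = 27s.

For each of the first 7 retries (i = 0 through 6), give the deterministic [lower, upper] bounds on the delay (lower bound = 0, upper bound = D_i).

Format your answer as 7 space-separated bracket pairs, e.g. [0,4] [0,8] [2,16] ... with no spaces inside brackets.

Computing bounds per retry:
  i=0: D_i=min(1*2^0,27)=1, bounds=[0,1]
  i=1: D_i=min(1*2^1,27)=2, bounds=[0,2]
  i=2: D_i=min(1*2^2,27)=4, bounds=[0,4]
  i=3: D_i=min(1*2^3,27)=8, bounds=[0,8]
  i=4: D_i=min(1*2^4,27)=16, bounds=[0,16]
  i=5: D_i=min(1*2^5,27)=27, bounds=[0,27]
  i=6: D_i=min(1*2^6,27)=27, bounds=[0,27]

Answer: [0,1] [0,2] [0,4] [0,8] [0,16] [0,27] [0,27]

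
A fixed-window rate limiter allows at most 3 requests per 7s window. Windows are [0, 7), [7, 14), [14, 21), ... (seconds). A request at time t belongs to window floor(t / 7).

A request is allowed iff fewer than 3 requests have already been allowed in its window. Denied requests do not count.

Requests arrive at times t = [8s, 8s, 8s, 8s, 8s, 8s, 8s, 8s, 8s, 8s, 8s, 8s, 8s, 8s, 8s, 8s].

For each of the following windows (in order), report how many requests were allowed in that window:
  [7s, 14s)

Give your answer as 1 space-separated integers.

Processing requests:
  req#1 t=8s (window 1): ALLOW
  req#2 t=8s (window 1): ALLOW
  req#3 t=8s (window 1): ALLOW
  req#4 t=8s (window 1): DENY
  req#5 t=8s (window 1): DENY
  req#6 t=8s (window 1): DENY
  req#7 t=8s (window 1): DENY
  req#8 t=8s (window 1): DENY
  req#9 t=8s (window 1): DENY
  req#10 t=8s (window 1): DENY
  req#11 t=8s (window 1): DENY
  req#12 t=8s (window 1): DENY
  req#13 t=8s (window 1): DENY
  req#14 t=8s (window 1): DENY
  req#15 t=8s (window 1): DENY
  req#16 t=8s (window 1): DENY

Allowed counts by window: 3

Answer: 3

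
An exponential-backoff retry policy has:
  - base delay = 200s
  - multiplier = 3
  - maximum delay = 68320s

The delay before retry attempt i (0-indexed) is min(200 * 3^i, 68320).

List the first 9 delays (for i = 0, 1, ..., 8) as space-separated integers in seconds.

Answer: 200 600 1800 5400 16200 48600 68320 68320 68320

Derivation:
Computing each delay:
  i=0: min(200*3^0, 68320) = 200
  i=1: min(200*3^1, 68320) = 600
  i=2: min(200*3^2, 68320) = 1800
  i=3: min(200*3^3, 68320) = 5400
  i=4: min(200*3^4, 68320) = 16200
  i=5: min(200*3^5, 68320) = 48600
  i=6: min(200*3^6, 68320) = 68320
  i=7: min(200*3^7, 68320) = 68320
  i=8: min(200*3^8, 68320) = 68320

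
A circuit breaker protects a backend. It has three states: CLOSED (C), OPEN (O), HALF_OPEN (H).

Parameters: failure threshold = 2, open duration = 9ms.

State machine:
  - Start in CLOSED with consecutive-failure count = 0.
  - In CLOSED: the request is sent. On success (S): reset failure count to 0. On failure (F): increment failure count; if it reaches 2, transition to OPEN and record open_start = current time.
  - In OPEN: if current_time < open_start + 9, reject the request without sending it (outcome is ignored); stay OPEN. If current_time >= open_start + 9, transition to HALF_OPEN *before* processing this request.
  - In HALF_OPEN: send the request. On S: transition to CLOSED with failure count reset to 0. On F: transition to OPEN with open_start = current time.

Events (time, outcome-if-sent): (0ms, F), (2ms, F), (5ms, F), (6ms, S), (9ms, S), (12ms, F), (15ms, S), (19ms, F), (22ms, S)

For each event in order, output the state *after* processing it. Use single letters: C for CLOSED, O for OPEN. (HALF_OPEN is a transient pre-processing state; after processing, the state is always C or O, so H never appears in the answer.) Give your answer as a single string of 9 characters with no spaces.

State after each event:
  event#1 t=0ms outcome=F: state=CLOSED
  event#2 t=2ms outcome=F: state=OPEN
  event#3 t=5ms outcome=F: state=OPEN
  event#4 t=6ms outcome=S: state=OPEN
  event#5 t=9ms outcome=S: state=OPEN
  event#6 t=12ms outcome=F: state=OPEN
  event#7 t=15ms outcome=S: state=OPEN
  event#8 t=19ms outcome=F: state=OPEN
  event#9 t=22ms outcome=S: state=CLOSED

Answer: COOOOOOOC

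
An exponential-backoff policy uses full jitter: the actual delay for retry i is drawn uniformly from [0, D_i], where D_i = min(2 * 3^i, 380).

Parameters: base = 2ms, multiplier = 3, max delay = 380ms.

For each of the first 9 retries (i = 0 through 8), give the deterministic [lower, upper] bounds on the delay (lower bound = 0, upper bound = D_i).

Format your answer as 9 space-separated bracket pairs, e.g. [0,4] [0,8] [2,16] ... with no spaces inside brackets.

Computing bounds per retry:
  i=0: D_i=min(2*3^0,380)=2, bounds=[0,2]
  i=1: D_i=min(2*3^1,380)=6, bounds=[0,6]
  i=2: D_i=min(2*3^2,380)=18, bounds=[0,18]
  i=3: D_i=min(2*3^3,380)=54, bounds=[0,54]
  i=4: D_i=min(2*3^4,380)=162, bounds=[0,162]
  i=5: D_i=min(2*3^5,380)=380, bounds=[0,380]
  i=6: D_i=min(2*3^6,380)=380, bounds=[0,380]
  i=7: D_i=min(2*3^7,380)=380, bounds=[0,380]
  i=8: D_i=min(2*3^8,380)=380, bounds=[0,380]

Answer: [0,2] [0,6] [0,18] [0,54] [0,162] [0,380] [0,380] [0,380] [0,380]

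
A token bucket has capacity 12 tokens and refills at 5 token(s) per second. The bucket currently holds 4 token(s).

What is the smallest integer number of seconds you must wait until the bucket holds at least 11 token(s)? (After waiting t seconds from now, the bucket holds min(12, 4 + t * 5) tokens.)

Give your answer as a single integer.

Answer: 2

Derivation:
Need 4 + t * 5 >= 11, so t >= 7/5.
Smallest integer t = ceil(7/5) = 2.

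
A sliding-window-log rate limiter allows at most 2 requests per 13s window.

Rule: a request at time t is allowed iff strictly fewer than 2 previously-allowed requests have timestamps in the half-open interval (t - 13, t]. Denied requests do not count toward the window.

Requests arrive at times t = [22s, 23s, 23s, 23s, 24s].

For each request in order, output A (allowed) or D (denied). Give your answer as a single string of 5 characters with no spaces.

Answer: AADDD

Derivation:
Tracking allowed requests in the window:
  req#1 t=22s: ALLOW
  req#2 t=23s: ALLOW
  req#3 t=23s: DENY
  req#4 t=23s: DENY
  req#5 t=24s: DENY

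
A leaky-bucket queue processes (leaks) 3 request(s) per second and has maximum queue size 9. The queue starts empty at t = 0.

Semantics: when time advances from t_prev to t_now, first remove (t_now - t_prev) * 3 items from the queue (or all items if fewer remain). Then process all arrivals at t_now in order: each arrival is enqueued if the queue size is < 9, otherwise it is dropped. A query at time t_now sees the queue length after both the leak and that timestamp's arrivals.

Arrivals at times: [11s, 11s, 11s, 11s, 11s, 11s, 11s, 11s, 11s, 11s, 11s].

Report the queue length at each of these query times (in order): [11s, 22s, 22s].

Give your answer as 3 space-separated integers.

Queue lengths at query times:
  query t=11s: backlog = 9
  query t=22s: backlog = 0
  query t=22s: backlog = 0

Answer: 9 0 0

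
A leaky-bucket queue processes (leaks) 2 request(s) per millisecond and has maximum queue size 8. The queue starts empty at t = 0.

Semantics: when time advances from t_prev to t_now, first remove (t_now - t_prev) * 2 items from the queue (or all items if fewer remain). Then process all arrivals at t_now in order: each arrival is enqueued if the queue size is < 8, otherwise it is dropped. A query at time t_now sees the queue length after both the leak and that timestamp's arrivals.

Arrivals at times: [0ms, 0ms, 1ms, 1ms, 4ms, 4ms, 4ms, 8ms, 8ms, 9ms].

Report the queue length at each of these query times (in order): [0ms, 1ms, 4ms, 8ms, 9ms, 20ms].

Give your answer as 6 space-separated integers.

Answer: 2 2 3 2 1 0

Derivation:
Queue lengths at query times:
  query t=0ms: backlog = 2
  query t=1ms: backlog = 2
  query t=4ms: backlog = 3
  query t=8ms: backlog = 2
  query t=9ms: backlog = 1
  query t=20ms: backlog = 0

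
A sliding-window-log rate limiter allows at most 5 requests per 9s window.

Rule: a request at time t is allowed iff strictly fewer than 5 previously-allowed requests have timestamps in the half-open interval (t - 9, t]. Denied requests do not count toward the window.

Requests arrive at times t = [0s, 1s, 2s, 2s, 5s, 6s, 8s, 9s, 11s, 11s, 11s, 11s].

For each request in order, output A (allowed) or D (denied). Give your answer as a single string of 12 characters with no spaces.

Answer: AAAAADDAAAAD

Derivation:
Tracking allowed requests in the window:
  req#1 t=0s: ALLOW
  req#2 t=1s: ALLOW
  req#3 t=2s: ALLOW
  req#4 t=2s: ALLOW
  req#5 t=5s: ALLOW
  req#6 t=6s: DENY
  req#7 t=8s: DENY
  req#8 t=9s: ALLOW
  req#9 t=11s: ALLOW
  req#10 t=11s: ALLOW
  req#11 t=11s: ALLOW
  req#12 t=11s: DENY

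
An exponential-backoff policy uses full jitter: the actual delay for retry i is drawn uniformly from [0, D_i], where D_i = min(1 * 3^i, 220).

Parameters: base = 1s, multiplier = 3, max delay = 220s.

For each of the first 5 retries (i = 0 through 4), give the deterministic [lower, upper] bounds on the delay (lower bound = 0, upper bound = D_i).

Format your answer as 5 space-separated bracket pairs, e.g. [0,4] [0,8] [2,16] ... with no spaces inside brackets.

Computing bounds per retry:
  i=0: D_i=min(1*3^0,220)=1, bounds=[0,1]
  i=1: D_i=min(1*3^1,220)=3, bounds=[0,3]
  i=2: D_i=min(1*3^2,220)=9, bounds=[0,9]
  i=3: D_i=min(1*3^3,220)=27, bounds=[0,27]
  i=4: D_i=min(1*3^4,220)=81, bounds=[0,81]

Answer: [0,1] [0,3] [0,9] [0,27] [0,81]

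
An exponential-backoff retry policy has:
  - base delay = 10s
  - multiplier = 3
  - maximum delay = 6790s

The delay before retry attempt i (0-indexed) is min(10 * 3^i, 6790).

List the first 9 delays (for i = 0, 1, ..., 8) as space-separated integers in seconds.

Answer: 10 30 90 270 810 2430 6790 6790 6790

Derivation:
Computing each delay:
  i=0: min(10*3^0, 6790) = 10
  i=1: min(10*3^1, 6790) = 30
  i=2: min(10*3^2, 6790) = 90
  i=3: min(10*3^3, 6790) = 270
  i=4: min(10*3^4, 6790) = 810
  i=5: min(10*3^5, 6790) = 2430
  i=6: min(10*3^6, 6790) = 6790
  i=7: min(10*3^7, 6790) = 6790
  i=8: min(10*3^8, 6790) = 6790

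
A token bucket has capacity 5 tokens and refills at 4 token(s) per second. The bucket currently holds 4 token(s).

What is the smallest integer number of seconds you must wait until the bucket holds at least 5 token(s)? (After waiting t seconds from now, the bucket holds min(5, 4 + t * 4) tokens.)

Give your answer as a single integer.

Need 4 + t * 4 >= 5, so t >= 1/4.
Smallest integer t = ceil(1/4) = 1.

Answer: 1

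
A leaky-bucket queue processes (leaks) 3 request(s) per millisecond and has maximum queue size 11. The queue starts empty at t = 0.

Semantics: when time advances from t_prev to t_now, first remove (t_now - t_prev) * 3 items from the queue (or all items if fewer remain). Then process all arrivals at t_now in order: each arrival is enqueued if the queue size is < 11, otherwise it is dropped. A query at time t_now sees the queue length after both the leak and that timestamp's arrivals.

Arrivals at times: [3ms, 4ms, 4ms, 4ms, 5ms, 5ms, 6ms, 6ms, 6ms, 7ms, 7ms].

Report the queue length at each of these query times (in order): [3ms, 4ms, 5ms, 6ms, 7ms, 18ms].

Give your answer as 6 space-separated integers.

Queue lengths at query times:
  query t=3ms: backlog = 1
  query t=4ms: backlog = 3
  query t=5ms: backlog = 2
  query t=6ms: backlog = 3
  query t=7ms: backlog = 2
  query t=18ms: backlog = 0

Answer: 1 3 2 3 2 0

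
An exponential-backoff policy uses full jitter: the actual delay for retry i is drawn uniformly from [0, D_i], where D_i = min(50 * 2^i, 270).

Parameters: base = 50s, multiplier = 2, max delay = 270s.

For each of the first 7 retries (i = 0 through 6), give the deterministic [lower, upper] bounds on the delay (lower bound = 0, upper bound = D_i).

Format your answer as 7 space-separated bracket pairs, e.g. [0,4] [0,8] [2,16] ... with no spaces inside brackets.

Answer: [0,50] [0,100] [0,200] [0,270] [0,270] [0,270] [0,270]

Derivation:
Computing bounds per retry:
  i=0: D_i=min(50*2^0,270)=50, bounds=[0,50]
  i=1: D_i=min(50*2^1,270)=100, bounds=[0,100]
  i=2: D_i=min(50*2^2,270)=200, bounds=[0,200]
  i=3: D_i=min(50*2^3,270)=270, bounds=[0,270]
  i=4: D_i=min(50*2^4,270)=270, bounds=[0,270]
  i=5: D_i=min(50*2^5,270)=270, bounds=[0,270]
  i=6: D_i=min(50*2^6,270)=270, bounds=[0,270]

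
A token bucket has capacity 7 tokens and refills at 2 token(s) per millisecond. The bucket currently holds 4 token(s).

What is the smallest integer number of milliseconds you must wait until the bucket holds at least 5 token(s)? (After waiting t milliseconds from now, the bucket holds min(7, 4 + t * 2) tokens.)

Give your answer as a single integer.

Need 4 + t * 2 >= 5, so t >= 1/2.
Smallest integer t = ceil(1/2) = 1.

Answer: 1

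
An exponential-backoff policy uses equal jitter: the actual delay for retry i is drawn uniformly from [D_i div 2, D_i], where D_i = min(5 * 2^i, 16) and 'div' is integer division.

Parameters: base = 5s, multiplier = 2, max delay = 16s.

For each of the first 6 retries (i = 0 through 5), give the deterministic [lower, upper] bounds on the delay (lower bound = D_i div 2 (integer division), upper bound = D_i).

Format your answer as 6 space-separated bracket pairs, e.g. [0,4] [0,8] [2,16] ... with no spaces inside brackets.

Computing bounds per retry:
  i=0: D_i=min(5*2^0,16)=5, bounds=[2,5]
  i=1: D_i=min(5*2^1,16)=10, bounds=[5,10]
  i=2: D_i=min(5*2^2,16)=16, bounds=[8,16]
  i=3: D_i=min(5*2^3,16)=16, bounds=[8,16]
  i=4: D_i=min(5*2^4,16)=16, bounds=[8,16]
  i=5: D_i=min(5*2^5,16)=16, bounds=[8,16]

Answer: [2,5] [5,10] [8,16] [8,16] [8,16] [8,16]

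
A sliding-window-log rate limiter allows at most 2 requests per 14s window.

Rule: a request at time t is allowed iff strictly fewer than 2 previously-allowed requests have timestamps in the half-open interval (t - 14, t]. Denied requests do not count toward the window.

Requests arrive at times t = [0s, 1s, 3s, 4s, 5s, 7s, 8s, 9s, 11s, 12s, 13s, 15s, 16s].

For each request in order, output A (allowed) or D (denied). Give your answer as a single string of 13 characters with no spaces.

Tracking allowed requests in the window:
  req#1 t=0s: ALLOW
  req#2 t=1s: ALLOW
  req#3 t=3s: DENY
  req#4 t=4s: DENY
  req#5 t=5s: DENY
  req#6 t=7s: DENY
  req#7 t=8s: DENY
  req#8 t=9s: DENY
  req#9 t=11s: DENY
  req#10 t=12s: DENY
  req#11 t=13s: DENY
  req#12 t=15s: ALLOW
  req#13 t=16s: ALLOW

Answer: AADDDDDDDDDAA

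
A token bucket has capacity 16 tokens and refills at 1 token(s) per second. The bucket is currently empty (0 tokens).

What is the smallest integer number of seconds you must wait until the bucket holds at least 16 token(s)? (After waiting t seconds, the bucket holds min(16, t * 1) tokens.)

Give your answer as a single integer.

Need t * 1 >= 16, so t >= 16/1.
Smallest integer t = ceil(16/1) = 16.

Answer: 16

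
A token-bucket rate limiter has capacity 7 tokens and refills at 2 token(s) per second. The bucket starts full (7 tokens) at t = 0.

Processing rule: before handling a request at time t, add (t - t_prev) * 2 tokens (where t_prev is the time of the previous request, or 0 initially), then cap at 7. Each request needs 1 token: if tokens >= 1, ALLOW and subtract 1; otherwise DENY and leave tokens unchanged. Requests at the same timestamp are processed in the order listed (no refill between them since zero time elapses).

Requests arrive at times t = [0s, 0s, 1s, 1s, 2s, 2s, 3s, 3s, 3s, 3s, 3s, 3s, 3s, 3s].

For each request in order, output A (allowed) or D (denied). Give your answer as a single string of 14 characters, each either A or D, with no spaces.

Answer: AAAAAAAAAAAAAD

Derivation:
Simulating step by step:
  req#1 t=0s: ALLOW
  req#2 t=0s: ALLOW
  req#3 t=1s: ALLOW
  req#4 t=1s: ALLOW
  req#5 t=2s: ALLOW
  req#6 t=2s: ALLOW
  req#7 t=3s: ALLOW
  req#8 t=3s: ALLOW
  req#9 t=3s: ALLOW
  req#10 t=3s: ALLOW
  req#11 t=3s: ALLOW
  req#12 t=3s: ALLOW
  req#13 t=3s: ALLOW
  req#14 t=3s: DENY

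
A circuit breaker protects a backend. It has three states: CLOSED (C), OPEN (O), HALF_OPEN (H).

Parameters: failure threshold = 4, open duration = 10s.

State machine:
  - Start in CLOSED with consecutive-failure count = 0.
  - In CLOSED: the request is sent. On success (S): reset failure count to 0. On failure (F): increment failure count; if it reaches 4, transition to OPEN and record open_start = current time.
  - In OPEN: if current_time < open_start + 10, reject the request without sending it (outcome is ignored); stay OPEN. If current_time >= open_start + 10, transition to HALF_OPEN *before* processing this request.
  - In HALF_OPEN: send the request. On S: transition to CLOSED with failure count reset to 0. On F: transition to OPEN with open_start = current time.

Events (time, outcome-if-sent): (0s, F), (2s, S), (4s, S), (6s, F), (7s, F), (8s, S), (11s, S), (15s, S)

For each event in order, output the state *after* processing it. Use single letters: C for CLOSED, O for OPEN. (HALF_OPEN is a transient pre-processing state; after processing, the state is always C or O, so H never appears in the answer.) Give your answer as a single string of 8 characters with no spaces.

Answer: CCCCCCCC

Derivation:
State after each event:
  event#1 t=0s outcome=F: state=CLOSED
  event#2 t=2s outcome=S: state=CLOSED
  event#3 t=4s outcome=S: state=CLOSED
  event#4 t=6s outcome=F: state=CLOSED
  event#5 t=7s outcome=F: state=CLOSED
  event#6 t=8s outcome=S: state=CLOSED
  event#7 t=11s outcome=S: state=CLOSED
  event#8 t=15s outcome=S: state=CLOSED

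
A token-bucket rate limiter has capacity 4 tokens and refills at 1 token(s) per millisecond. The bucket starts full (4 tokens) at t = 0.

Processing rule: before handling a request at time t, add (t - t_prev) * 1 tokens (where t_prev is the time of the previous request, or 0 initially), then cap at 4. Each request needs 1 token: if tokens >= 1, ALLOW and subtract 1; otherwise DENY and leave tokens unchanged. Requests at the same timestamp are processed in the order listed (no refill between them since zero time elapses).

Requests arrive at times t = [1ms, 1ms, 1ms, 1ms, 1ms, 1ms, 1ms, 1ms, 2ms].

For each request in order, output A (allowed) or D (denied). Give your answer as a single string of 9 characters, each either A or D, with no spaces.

Simulating step by step:
  req#1 t=1ms: ALLOW
  req#2 t=1ms: ALLOW
  req#3 t=1ms: ALLOW
  req#4 t=1ms: ALLOW
  req#5 t=1ms: DENY
  req#6 t=1ms: DENY
  req#7 t=1ms: DENY
  req#8 t=1ms: DENY
  req#9 t=2ms: ALLOW

Answer: AAAADDDDA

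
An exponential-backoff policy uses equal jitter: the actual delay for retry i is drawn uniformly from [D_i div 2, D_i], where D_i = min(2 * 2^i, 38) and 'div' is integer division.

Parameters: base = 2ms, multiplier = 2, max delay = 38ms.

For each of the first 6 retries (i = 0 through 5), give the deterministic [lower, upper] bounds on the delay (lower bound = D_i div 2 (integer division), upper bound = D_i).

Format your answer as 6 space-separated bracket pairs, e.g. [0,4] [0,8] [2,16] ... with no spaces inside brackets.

Computing bounds per retry:
  i=0: D_i=min(2*2^0,38)=2, bounds=[1,2]
  i=1: D_i=min(2*2^1,38)=4, bounds=[2,4]
  i=2: D_i=min(2*2^2,38)=8, bounds=[4,8]
  i=3: D_i=min(2*2^3,38)=16, bounds=[8,16]
  i=4: D_i=min(2*2^4,38)=32, bounds=[16,32]
  i=5: D_i=min(2*2^5,38)=38, bounds=[19,38]

Answer: [1,2] [2,4] [4,8] [8,16] [16,32] [19,38]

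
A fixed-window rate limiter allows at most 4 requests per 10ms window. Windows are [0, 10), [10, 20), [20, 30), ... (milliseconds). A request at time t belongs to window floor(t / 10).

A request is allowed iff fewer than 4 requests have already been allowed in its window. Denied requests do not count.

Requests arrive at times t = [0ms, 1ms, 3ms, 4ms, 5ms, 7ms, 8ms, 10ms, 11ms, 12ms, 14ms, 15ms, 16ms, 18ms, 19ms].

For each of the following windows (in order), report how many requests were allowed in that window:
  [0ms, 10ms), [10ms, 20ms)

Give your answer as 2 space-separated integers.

Answer: 4 4

Derivation:
Processing requests:
  req#1 t=0ms (window 0): ALLOW
  req#2 t=1ms (window 0): ALLOW
  req#3 t=3ms (window 0): ALLOW
  req#4 t=4ms (window 0): ALLOW
  req#5 t=5ms (window 0): DENY
  req#6 t=7ms (window 0): DENY
  req#7 t=8ms (window 0): DENY
  req#8 t=10ms (window 1): ALLOW
  req#9 t=11ms (window 1): ALLOW
  req#10 t=12ms (window 1): ALLOW
  req#11 t=14ms (window 1): ALLOW
  req#12 t=15ms (window 1): DENY
  req#13 t=16ms (window 1): DENY
  req#14 t=18ms (window 1): DENY
  req#15 t=19ms (window 1): DENY

Allowed counts by window: 4 4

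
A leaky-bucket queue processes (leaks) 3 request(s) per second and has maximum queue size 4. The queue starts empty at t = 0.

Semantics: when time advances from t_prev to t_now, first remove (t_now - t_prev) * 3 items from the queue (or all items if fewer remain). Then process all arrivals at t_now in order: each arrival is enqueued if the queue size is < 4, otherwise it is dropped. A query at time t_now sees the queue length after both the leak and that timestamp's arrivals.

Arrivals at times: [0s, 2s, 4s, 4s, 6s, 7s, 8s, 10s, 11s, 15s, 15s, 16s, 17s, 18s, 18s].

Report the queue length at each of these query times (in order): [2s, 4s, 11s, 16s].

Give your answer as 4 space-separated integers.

Answer: 1 2 1 1

Derivation:
Queue lengths at query times:
  query t=2s: backlog = 1
  query t=4s: backlog = 2
  query t=11s: backlog = 1
  query t=16s: backlog = 1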